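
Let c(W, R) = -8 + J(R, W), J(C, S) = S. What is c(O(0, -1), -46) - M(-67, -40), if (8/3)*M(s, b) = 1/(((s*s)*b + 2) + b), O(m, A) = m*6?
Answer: -3831423/478928 ≈ -8.0000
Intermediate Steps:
O(m, A) = 6*m
c(W, R) = -8 + W
M(s, b) = 3/(8*(2 + b + b*s²)) (M(s, b) = 3/(8*(((s*s)*b + 2) + b)) = 3/(8*((s²*b + 2) + b)) = 3/(8*((b*s² + 2) + b)) = 3/(8*((2 + b*s²) + b)) = 3/(8*(2 + b + b*s²)))
c(O(0, -1), -46) - M(-67, -40) = (-8 + 6*0) - 3/(8*(2 - 40 - 40*(-67)²)) = (-8 + 0) - 3/(8*(2 - 40 - 40*4489)) = -8 - 3/(8*(2 - 40 - 179560)) = -8 - 3/(8*(-179598)) = -8 - 3*(-1)/(8*179598) = -8 - 1*(-1/478928) = -8 + 1/478928 = -3831423/478928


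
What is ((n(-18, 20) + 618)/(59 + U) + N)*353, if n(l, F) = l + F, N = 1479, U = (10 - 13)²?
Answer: 8930194/17 ≈ 5.2531e+5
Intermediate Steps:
U = 9 (U = (-3)² = 9)
n(l, F) = F + l
((n(-18, 20) + 618)/(59 + U) + N)*353 = (((20 - 18) + 618)/(59 + 9) + 1479)*353 = ((2 + 618)/68 + 1479)*353 = (620*(1/68) + 1479)*353 = (155/17 + 1479)*353 = (25298/17)*353 = 8930194/17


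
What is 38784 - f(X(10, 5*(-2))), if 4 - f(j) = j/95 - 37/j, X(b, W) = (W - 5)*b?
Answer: 110519203/2850 ≈ 38779.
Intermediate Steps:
X(b, W) = b*(-5 + W) (X(b, W) = (-5 + W)*b = b*(-5 + W))
f(j) = 4 + 37/j - j/95 (f(j) = 4 - (j/95 - 37/j) = 4 - (-37/j + j/95) = 4 + (37/j - j/95) = 4 + 37/j - j/95)
38784 - f(X(10, 5*(-2))) = 38784 - (4 + 37/((10*(-5 + 5*(-2)))) - 2*(-5 + 5*(-2))/19) = 38784 - (4 + 37/((10*(-5 - 10))) - 2*(-5 - 10)/19) = 38784 - (4 + 37/((10*(-15))) - 2*(-15)/19) = 38784 - (4 + 37/(-150) - 1/95*(-150)) = 38784 - (4 + 37*(-1/150) + 30/19) = 38784 - (4 - 37/150 + 30/19) = 38784 - 1*15197/2850 = 38784 - 15197/2850 = 110519203/2850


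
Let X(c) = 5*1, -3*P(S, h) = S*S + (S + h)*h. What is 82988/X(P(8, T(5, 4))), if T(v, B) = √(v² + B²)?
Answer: 82988/5 ≈ 16598.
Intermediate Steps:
T(v, B) = √(B² + v²)
P(S, h) = -S²/3 - h*(S + h)/3 (P(S, h) = -(S*S + (S + h)*h)/3 = -(S² + h*(S + h))/3 = -S²/3 - h*(S + h)/3)
X(c) = 5
82988/X(P(8, T(5, 4))) = 82988/5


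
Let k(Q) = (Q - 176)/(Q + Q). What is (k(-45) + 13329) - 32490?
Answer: -1724269/90 ≈ -19159.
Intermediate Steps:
k(Q) = (-176 + Q)/(2*Q) (k(Q) = (-176 + Q)/((2*Q)) = (-176 + Q)*(1/(2*Q)) = (-176 + Q)/(2*Q))
(k(-45) + 13329) - 32490 = ((½)*(-176 - 45)/(-45) + 13329) - 32490 = ((½)*(-1/45)*(-221) + 13329) - 32490 = (221/90 + 13329) - 32490 = 1199831/90 - 32490 = -1724269/90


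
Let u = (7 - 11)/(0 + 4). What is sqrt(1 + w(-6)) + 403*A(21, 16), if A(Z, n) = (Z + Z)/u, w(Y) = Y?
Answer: -16926 + I*sqrt(5) ≈ -16926.0 + 2.2361*I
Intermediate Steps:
u = -1 (u = -4/4 = -4*1/4 = -1)
A(Z, n) = -2*Z (A(Z, n) = (Z + Z)/(-1) = (2*Z)*(-1) = -2*Z)
sqrt(1 + w(-6)) + 403*A(21, 16) = sqrt(1 - 6) + 403*(-2*21) = sqrt(-5) + 403*(-42) = I*sqrt(5) - 16926 = -16926 + I*sqrt(5)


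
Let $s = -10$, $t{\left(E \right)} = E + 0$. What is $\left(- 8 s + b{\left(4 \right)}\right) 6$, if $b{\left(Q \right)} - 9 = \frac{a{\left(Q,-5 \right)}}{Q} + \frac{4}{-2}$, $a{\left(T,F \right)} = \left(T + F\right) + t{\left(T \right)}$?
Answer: $\frac{1053}{2} \approx 526.5$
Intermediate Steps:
$t{\left(E \right)} = E$
$a{\left(T,F \right)} = F + 2 T$ ($a{\left(T,F \right)} = \left(T + F\right) + T = \left(F + T\right) + T = F + 2 T$)
$b{\left(Q \right)} = 7 + \frac{-5 + 2 Q}{Q}$ ($b{\left(Q \right)} = 9 + \left(\frac{-5 + 2 Q}{Q} + \frac{4}{-2}\right) = 9 + \left(\frac{-5 + 2 Q}{Q} + 4 \left(- \frac{1}{2}\right)\right) = 9 - \left(2 - \frac{-5 + 2 Q}{Q}\right) = 7 + \frac{-5 + 2 Q}{Q}$)
$\left(- 8 s + b{\left(4 \right)}\right) 6 = \left(\left(-8\right) \left(-10\right) + \left(9 - \frac{5}{4}\right)\right) 6 = \left(80 + \left(9 - \frac{5}{4}\right)\right) 6 = \left(80 + \frac{31}{4}\right) 6 = \frac{351}{4} \cdot 6 = \frac{1053}{2}$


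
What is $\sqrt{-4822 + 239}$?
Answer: $i \sqrt{4583} \approx 67.698 i$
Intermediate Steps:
$\sqrt{-4822 + 239} = \sqrt{-4583} = i \sqrt{4583}$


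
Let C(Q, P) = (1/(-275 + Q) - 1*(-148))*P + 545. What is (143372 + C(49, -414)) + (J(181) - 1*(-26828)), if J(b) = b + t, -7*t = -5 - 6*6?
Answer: 86742396/791 ≈ 1.0966e+5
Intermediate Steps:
t = 41/7 (t = -(-5 - 6*6)/7 = -(-5 - 36)/7 = -⅐*(-41) = 41/7 ≈ 5.8571)
J(b) = 41/7 + b (J(b) = b + 41/7 = 41/7 + b)
C(Q, P) = 545 + P*(148 + 1/(-275 + Q)) (C(Q, P) = (1/(-275 + Q) + 148)*P + 545 = (148 + 1/(-275 + Q))*P + 545 = P*(148 + 1/(-275 + Q)) + 545 = 545 + P*(148 + 1/(-275 + Q)))
(143372 + C(49, -414)) + (J(181) - 1*(-26828)) = (143372 + (-149875 - 40699*(-414) + 545*49 + 148*(-414)*49)/(-275 + 49)) + ((41/7 + 181) - 1*(-26828)) = (143372 + (-149875 + 16849386 + 26705 - 3002328)/(-226)) + (1308/7 + 26828) = (143372 - 1/226*13723888) + 189104/7 = (143372 - 6861944/113) + 189104/7 = 9339092/113 + 189104/7 = 86742396/791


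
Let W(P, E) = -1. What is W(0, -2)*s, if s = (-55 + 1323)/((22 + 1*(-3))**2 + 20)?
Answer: -1268/381 ≈ -3.3281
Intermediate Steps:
s = 1268/381 (s = 1268/((22 - 3)**2 + 20) = 1268/(19**2 + 20) = 1268/(361 + 20) = 1268/381 ≈ 3.3281)
W(0, -2)*s = -1*1268/381 = -1268/381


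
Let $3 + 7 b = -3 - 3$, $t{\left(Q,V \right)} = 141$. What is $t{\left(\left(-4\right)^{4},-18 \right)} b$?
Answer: $- \frac{1269}{7} \approx -181.29$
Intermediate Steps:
$b = - \frac{9}{7}$ ($b = - \frac{3}{7} + \frac{-3 - 3}{7} = - \frac{3}{7} + \frac{1}{7} \left(-6\right) = - \frac{3}{7} - \frac{6}{7} = - \frac{9}{7} \approx -1.2857$)
$t{\left(\left(-4\right)^{4},-18 \right)} b = 141 \left(- \frac{9}{7}\right) = - \frac{1269}{7}$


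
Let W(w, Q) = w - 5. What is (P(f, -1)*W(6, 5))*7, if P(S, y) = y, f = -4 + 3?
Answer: -7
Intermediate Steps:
f = -1
W(w, Q) = -5 + w
(P(f, -1)*W(6, 5))*7 = -(-5 + 6)*7 = -1*1*7 = -1*7 = -7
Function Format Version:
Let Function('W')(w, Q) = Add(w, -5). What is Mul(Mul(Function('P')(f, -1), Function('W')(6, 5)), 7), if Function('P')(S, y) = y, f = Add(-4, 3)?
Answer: -7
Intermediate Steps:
f = -1
Function('W')(w, Q) = Add(-5, w)
Mul(Mul(Function('P')(f, -1), Function('W')(6, 5)), 7) = Mul(Mul(-1, Add(-5, 6)), 7) = Mul(Mul(-1, 1), 7) = Mul(-1, 7) = -7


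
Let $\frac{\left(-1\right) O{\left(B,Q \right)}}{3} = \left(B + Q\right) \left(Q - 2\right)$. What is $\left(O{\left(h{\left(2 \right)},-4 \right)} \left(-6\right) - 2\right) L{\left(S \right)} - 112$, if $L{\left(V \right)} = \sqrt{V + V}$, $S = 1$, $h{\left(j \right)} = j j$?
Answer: $-112 - 2 \sqrt{2} \approx -114.83$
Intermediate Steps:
$h{\left(j \right)} = j^{2}$
$O{\left(B,Q \right)} = - 3 \left(-2 + Q\right) \left(B + Q\right)$ ($O{\left(B,Q \right)} = - 3 \left(B + Q\right) \left(Q - 2\right) = - 3 \left(B + Q\right) \left(-2 + Q\right) = - 3 \left(-2 + Q\right) \left(B + Q\right)$)
$L{\left(V \right)} = \sqrt{2} \sqrt{V}$ ($L{\left(V \right)} = \sqrt{2 V} = \sqrt{2} \sqrt{V}$)
$\left(O{\left(h{\left(2 \right)},-4 \right)} \left(-6\right) - 2\right) L{\left(S \right)} - 112 = \left(\left(- 3 \left(-4\right)^{2} + 6 \cdot 2^{2} + 6 \left(-4\right) - 3 \cdot 2^{2} \left(-4\right)\right) \left(-6\right) - 2\right) \sqrt{2} \sqrt{1} - 112 = \left(\left(\left(-3\right) 16 + 6 \cdot 4 - 24 - 12 \left(-4\right)\right) \left(-6\right) - 2\right) \sqrt{2} \cdot 1 - 112 = \left(\left(-48 + 24 - 24 + 48\right) \left(-6\right) - 2\right) \sqrt{2} - 112 = \left(0 \left(-6\right) - 2\right) \sqrt{2} - 112 = \left(0 - 2\right) \sqrt{2} - 112 = - 2 \sqrt{2} - 112 = -112 - 2 \sqrt{2}$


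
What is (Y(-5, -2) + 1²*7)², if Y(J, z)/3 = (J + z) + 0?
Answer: 196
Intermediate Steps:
Y(J, z) = 3*J + 3*z (Y(J, z) = 3*((J + z) + 0) = 3*(J + z) = 3*J + 3*z)
(Y(-5, -2) + 1²*7)² = ((3*(-5) + 3*(-2)) + 1²*7)² = ((-15 - 6) + 1*7)² = (-21 + 7)² = (-14)² = 196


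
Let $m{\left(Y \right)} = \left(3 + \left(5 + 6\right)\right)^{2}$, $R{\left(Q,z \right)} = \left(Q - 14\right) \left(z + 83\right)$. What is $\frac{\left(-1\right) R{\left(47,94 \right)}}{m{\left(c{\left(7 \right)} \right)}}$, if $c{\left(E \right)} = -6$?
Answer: $- \frac{5841}{196} \approx -29.801$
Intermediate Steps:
$R{\left(Q,z \right)} = \left(-14 + Q\right) \left(83 + z\right)$
$m{\left(Y \right)} = 196$ ($m{\left(Y \right)} = \left(3 + 11\right)^{2} = 14^{2} = 196$)
$\frac{\left(-1\right) R{\left(47,94 \right)}}{m{\left(c{\left(7 \right)} \right)}} = \frac{\left(-1\right) \left(-1162 - 1316 + 83 \cdot 47 + 47 \cdot 94\right)}{196} = - (-1162 - 1316 + 3901 + 4418) \frac{1}{196} = \left(-1\right) 5841 \cdot \frac{1}{196} = \left(-5841\right) \frac{1}{196} = - \frac{5841}{196}$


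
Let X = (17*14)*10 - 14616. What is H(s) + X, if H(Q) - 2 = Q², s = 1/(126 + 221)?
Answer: -1473083705/120409 ≈ -12234.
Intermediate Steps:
s = 1/347 ≈ 0.0028818
X = -12236 (X = 238*10 - 14616 = 2380 - 14616 = -12236)
H(Q) = 2 + Q²
H(s) + X = (2 + (1/347)²) - 12236 = (2 + 1/120409) - 12236 = 240819/120409 - 12236 = -1473083705/120409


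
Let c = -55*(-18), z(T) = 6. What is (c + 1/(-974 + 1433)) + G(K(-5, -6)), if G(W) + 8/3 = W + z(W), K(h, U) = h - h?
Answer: 455941/459 ≈ 993.34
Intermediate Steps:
K(h, U) = 0
G(W) = 10/3 + W (G(W) = -8/3 + (W + 6) = -8/3 + (6 + W) = 10/3 + W)
c = 990
(c + 1/(-974 + 1433)) + G(K(-5, -6)) = (990 + 1/(-974 + 1433)) + (10/3 + 0) = (990 + 1/459) + 10/3 = 454411/459 + 10/3 = 455941/459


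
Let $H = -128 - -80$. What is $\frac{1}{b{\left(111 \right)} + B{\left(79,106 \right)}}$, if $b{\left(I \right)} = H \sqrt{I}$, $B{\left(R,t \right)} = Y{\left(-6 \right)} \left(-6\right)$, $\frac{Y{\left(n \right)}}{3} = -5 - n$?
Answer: $\frac{1}{14190} - \frac{4 \sqrt{111}}{21285} \approx -0.0019094$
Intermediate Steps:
$Y{\left(n \right)} = -15 - 3 n$ ($Y{\left(n \right)} = 3 \left(-5 - n\right) = -15 - 3 n$)
$H = -48$ ($H = -128 + 80 = -48$)
$B{\left(R,t \right)} = -18$ ($B{\left(R,t \right)} = \left(-15 - -18\right) \left(-6\right) = \left(-15 + 18\right) \left(-6\right) = 3 \left(-6\right) = -18$)
$b{\left(I \right)} = - 48 \sqrt{I}$
$\frac{1}{b{\left(111 \right)} + B{\left(79,106 \right)}} = \frac{1}{- 48 \sqrt{111} - 18} = \frac{1}{-18 - 48 \sqrt{111}}$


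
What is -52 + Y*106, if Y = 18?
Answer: 1856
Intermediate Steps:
-52 + Y*106 = -52 + 18*106 = -52 + 1908 = 1856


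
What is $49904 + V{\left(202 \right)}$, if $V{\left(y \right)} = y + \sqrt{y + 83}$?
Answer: $50106 + \sqrt{285} \approx 50123.0$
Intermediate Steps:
$V{\left(y \right)} = y + \sqrt{83 + y}$
$49904 + V{\left(202 \right)} = 49904 + \left(202 + \sqrt{83 + 202}\right) = 49904 + \left(202 + \sqrt{285}\right) = 50106 + \sqrt{285}$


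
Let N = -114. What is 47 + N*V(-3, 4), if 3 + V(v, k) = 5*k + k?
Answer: -2347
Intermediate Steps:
V(v, k) = -3 + 6*k (V(v, k) = -3 + (5*k + k) = -3 + 6*k)
47 + N*V(-3, 4) = 47 - 114*(-3 + 6*4) = 47 - 114*(-3 + 24) = 47 - 114*21 = 47 - 2394 = -2347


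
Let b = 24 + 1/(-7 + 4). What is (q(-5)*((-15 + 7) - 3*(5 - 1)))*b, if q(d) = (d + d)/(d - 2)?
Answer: -14200/21 ≈ -676.19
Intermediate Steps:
q(d) = 2*d/(-2 + d) (q(d) = (2*d)/(-2 + d) = 2*d/(-2 + d))
b = 71/3 (b = 24 + 1/(-3) = 24 - ⅓ = 71/3 ≈ 23.667)
(q(-5)*((-15 + 7) - 3*(5 - 1)))*b = ((2*(-5)/(-2 - 5))*((-15 + 7) - 3*(5 - 1)))*(71/3) = ((2*(-5)/(-7))*(-8 - 3*4))*(71/3) = ((2*(-5)*(-⅐))*(-8 - 12))*(71/3) = ((10/7)*(-20))*(71/3) = -200/7*71/3 = -14200/21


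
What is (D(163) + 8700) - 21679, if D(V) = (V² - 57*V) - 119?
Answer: 4180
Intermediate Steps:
D(V) = -119 + V² - 57*V
(D(163) + 8700) - 21679 = ((-119 + 163² - 57*163) + 8700) - 21679 = ((-119 + 26569 - 9291) + 8700) - 21679 = (17159 + 8700) - 21679 = 25859 - 21679 = 4180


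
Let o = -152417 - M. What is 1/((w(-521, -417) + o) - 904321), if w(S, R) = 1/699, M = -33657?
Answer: -699/715133618 ≈ -9.7744e-7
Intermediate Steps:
w(S, R) = 1/699
o = -118760 (o = -152417 - 1*(-33657) = -152417 + 33657 = -118760)
1/((w(-521, -417) + o) - 904321) = 1/((1/699 - 118760) - 904321) = 1/(-83013239/699 - 904321) = 1/(-715133618/699) = -699/715133618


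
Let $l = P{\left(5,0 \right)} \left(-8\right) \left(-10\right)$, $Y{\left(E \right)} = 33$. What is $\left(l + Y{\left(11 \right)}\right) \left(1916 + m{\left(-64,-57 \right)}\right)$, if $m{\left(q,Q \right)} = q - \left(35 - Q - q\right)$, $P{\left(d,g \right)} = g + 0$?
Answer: $55968$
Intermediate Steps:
$P{\left(d,g \right)} = g$
$m{\left(q,Q \right)} = -35 + Q + 2 q$ ($m{\left(q,Q \right)} = q - \left(35 - Q - q\right) = q + \left(-35 + Q + q\right) = -35 + Q + 2 q$)
$l = 0$ ($l = 0 \left(-8\right) \left(-10\right) = 0 \left(-10\right) = 0$)
$\left(l + Y{\left(11 \right)}\right) \left(1916 + m{\left(-64,-57 \right)}\right) = \left(0 + 33\right) \left(1916 - 220\right) = 33 \left(1916 - 220\right) = 33 \cdot 1696 = 55968$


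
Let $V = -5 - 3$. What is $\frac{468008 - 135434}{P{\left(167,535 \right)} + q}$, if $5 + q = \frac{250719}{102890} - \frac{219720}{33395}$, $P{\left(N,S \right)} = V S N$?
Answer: $- \frac{6925624880180}{14884575937973} \approx -0.46529$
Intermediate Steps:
$V = -8$ ($V = -5 - 3 = -8$)
$P{\left(N,S \right)} = - 8 N S$ ($P{\left(N,S \right)} = - 8 S N = - 8 N S$)
$q = - \frac{6282857509}{687202310}$ ($q = -5 + \left(\frac{250719}{102890} - \frac{219720}{33395}\right) = -5 + \left(250719 \cdot \frac{1}{102890} - \frac{43944}{6679}\right) = -5 + \left(\frac{250719}{102890} - \frac{43944}{6679}\right) = -5 - \frac{2846845959}{687202310} = - \frac{6282857509}{687202310} \approx -9.1427$)
$\frac{468008 - 135434}{P{\left(167,535 \right)} + q} = \frac{468008 - 135434}{\left(-8\right) 167 \cdot 535 - \frac{6282857509}{687202310}} = \frac{332574}{-714760 - \frac{6282857509}{687202310}} = \frac{332574}{- \frac{491191005953109}{687202310}} = 332574 \left(- \frac{687202310}{491191005953109}\right) = - \frac{6925624880180}{14884575937973}$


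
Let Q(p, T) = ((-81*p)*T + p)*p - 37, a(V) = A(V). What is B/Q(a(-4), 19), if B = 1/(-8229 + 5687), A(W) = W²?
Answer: 1/1000950630 ≈ 9.9905e-10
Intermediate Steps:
a(V) = V²
Q(p, T) = -37 + p*(p - 81*T*p) (Q(p, T) = (-81*T*p + p)*p - 37 = (p - 81*T*p)*p - 37 = p*(p - 81*T*p) - 37 = -37 + p*(p - 81*T*p))
B = -1/2542 (B = 1/(-2542) = -1/2542 ≈ -0.00039339)
B/Q(a(-4), 19) = -1/(2542*(-37 + ((-4)²)² - 81*19*((-4)²)²)) = -1/(2542*(-37 + 16² - 81*19*16²)) = -1/(2542*(-37 + 256 - 81*19*256)) = -1/(2542*(-37 + 256 - 393984)) = -1/2542/(-393765) = -1/2542*(-1/393765) = 1/1000950630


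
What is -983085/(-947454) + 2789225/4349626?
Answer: 576559538280/343422546017 ≈ 1.6789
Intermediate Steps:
-983085/(-947454) + 2789225/4349626 = -983085*(-1/947454) + 2789225*(1/4349626) = 327695/315818 + 2789225/4349626 = 576559538280/343422546017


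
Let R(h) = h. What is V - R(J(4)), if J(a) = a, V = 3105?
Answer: 3101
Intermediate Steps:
V - R(J(4)) = 3105 - 1*4 = 3105 - 4 = 3101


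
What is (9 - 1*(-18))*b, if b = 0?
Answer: 0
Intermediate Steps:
(9 - 1*(-18))*b = (9 - 1*(-18))*0 = (9 + 18)*0 = 27*0 = 0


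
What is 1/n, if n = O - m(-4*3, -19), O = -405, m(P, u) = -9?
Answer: -1/396 ≈ -0.0025253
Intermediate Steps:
n = -396 (n = -405 - 1*(-9) = -405 + 9 = -396)
1/n = 1/(-396) = -1/396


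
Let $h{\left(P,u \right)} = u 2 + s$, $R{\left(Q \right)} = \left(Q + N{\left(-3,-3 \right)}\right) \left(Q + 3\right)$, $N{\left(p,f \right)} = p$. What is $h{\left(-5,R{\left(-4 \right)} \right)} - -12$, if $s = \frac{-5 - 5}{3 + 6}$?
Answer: $\frac{224}{9} \approx 24.889$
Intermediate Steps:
$R{\left(Q \right)} = \left(-3 + Q\right) \left(3 + Q\right)$ ($R{\left(Q \right)} = \left(Q - 3\right) \left(Q + 3\right) = \left(-3 + Q\right) \left(3 + Q\right)$)
$s = - \frac{10}{9} \approx -1.1111$
$h{\left(P,u \right)} = - \frac{10}{9} + 2 u$ ($h{\left(P,u \right)} = u 2 - \frac{10}{9} = 2 u - \frac{10}{9} = - \frac{10}{9} + 2 u$)
$h{\left(-5,R{\left(-4 \right)} \right)} - -12 = \left(- \frac{10}{9} + 2 \left(-9 + \left(-4\right)^{2}\right)\right) - -12 = \left(- \frac{10}{9} + 2 \left(-9 + 16\right)\right) + 12 = \left(- \frac{10}{9} + 2 \cdot 7\right) + 12 = \left(- \frac{10}{9} + 14\right) + 12 = \frac{116}{9} + 12 = \frac{224}{9}$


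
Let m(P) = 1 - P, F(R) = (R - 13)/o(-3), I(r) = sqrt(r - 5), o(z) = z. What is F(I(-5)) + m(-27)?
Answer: 97/3 - I*sqrt(10)/3 ≈ 32.333 - 1.0541*I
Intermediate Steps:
I(r) = sqrt(-5 + r)
F(R) = 13/3 - R/3 (F(R) = (R - 13)/(-3) = (-13 + R)*(-1/3) = 13/3 - R/3)
F(I(-5)) + m(-27) = (13/3 - sqrt(-5 - 5)/3) + (1 - 1*(-27)) = (13/3 - I*sqrt(10)/3) + (1 + 27) = (13/3 - I*sqrt(10)/3) + 28 = 97/3 - I*sqrt(10)/3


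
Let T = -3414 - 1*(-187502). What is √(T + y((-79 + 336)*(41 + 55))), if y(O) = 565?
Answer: 3*√20517 ≈ 429.71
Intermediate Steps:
T = 184088 (T = -3414 + 187502 = 184088)
√(T + y((-79 + 336)*(41 + 55))) = √(184088 + 565) = √184653 = 3*√20517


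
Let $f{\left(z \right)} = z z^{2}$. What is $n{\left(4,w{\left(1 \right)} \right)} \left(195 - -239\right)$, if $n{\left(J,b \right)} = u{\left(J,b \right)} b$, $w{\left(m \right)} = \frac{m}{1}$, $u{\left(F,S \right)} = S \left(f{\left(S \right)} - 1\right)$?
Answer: $0$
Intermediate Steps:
$f{\left(z \right)} = z^{3}$
$u{\left(F,S \right)} = S \left(-1 + S^{3}\right)$ ($u{\left(F,S \right)} = S \left(S^{3} - 1\right) = S \left(-1 + S^{3}\right)$)
$w{\left(m \right)} = m$ ($w{\left(m \right)} = m 1 = m$)
$n{\left(J,b \right)} = b \left(b^{4} - b\right)$ ($n{\left(J,b \right)} = \left(b^{4} - b\right) b = b \left(b^{4} - b\right)$)
$n{\left(4,w{\left(1 \right)} \right)} \left(195 - -239\right) = \left(1^{5} - 1^{2}\right) \left(195 - -239\right) = \left(1 - 1\right) \left(195 + 239\right) = \left(1 - 1\right) 434 = 0 \cdot 434 = 0$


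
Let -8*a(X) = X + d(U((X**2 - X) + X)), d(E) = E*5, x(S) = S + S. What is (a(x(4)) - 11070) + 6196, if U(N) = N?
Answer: -4915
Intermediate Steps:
x(S) = 2*S
d(E) = 5*E
a(X) = -5*X**2/8 - X/8 (a(X) = -(X + 5*((X**2 - X) + X))/8 = -(X + 5*X**2)/8 = -5*X**2/8 - X/8)
(a(x(4)) - 11070) + 6196 = ((2*4)*(-1 - 10*4)/8 - 11070) + 6196 = ((1/8)*8*(-1 - 5*8) - 11070) + 6196 = ((1/8)*8*(-1 - 40) - 11070) + 6196 = ((1/8)*8*(-41) - 11070) + 6196 = (-41 - 11070) + 6196 = -11111 + 6196 = -4915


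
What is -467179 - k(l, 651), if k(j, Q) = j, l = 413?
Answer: -467592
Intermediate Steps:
-467179 - k(l, 651) = -467179 - 1*413 = -467179 - 413 = -467592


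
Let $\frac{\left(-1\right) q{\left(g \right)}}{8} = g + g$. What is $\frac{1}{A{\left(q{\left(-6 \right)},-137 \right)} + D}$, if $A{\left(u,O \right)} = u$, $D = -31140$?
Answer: $- \frac{1}{31044} \approx -3.2212 \cdot 10^{-5}$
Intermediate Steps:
$q{\left(g \right)} = - 16 g$ ($q{\left(g \right)} = - 8 \left(g + g\right) = - 8 \cdot 2 g = - 16 g$)
$\frac{1}{A{\left(q{\left(-6 \right)},-137 \right)} + D} = \frac{1}{\left(-16\right) \left(-6\right) - 31140} = \frac{1}{96 - 31140} = \frac{1}{-31044} = - \frac{1}{31044}$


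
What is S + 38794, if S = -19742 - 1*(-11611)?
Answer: 30663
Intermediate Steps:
S = -8131 (S = -19742 + 11611 = -8131)
S + 38794 = -8131 + 38794 = 30663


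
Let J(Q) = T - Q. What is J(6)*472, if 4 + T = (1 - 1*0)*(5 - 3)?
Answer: -3776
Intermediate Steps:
T = -2 (T = -4 + (1 - 1*0)*(5 - 3) = -4 + (1 + 0)*2 = -4 + 1*2 = -4 + 2 = -2)
J(Q) = -2 - Q
J(6)*472 = (-2 - 1*6)*472 = (-2 - 6)*472 = -8*472 = -3776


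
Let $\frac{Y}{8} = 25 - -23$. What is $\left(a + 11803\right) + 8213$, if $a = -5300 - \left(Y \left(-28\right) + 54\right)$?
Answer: $25414$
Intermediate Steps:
$Y = 384$ ($Y = 8 \left(25 - -23\right) = 8 \left(25 + 23\right) = 8 \cdot 48 = 384$)
$a = 5398$ ($a = -5300 - \left(384 \left(-28\right) + 54\right) = -5300 - \left(-10752 + 54\right) = -5300 - -10698 = -5300 + 10698 = 5398$)
$\left(a + 11803\right) + 8213 = \left(5398 + 11803\right) + 8213 = 17201 + 8213 = 25414$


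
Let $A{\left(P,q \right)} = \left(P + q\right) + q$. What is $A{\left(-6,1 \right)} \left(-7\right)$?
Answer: $28$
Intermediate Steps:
$A{\left(P,q \right)} = P + 2 q$
$A{\left(-6,1 \right)} \left(-7\right) = \left(-6 + 2 \cdot 1\right) \left(-7\right) = \left(-6 + 2\right) \left(-7\right) = \left(-4\right) \left(-7\right) = 28$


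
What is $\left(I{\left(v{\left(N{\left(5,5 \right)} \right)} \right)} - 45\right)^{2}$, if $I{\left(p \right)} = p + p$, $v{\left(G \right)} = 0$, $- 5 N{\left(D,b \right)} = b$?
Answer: $2025$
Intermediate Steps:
$N{\left(D,b \right)} = - \frac{b}{5}$
$I{\left(p \right)} = 2 p$
$\left(I{\left(v{\left(N{\left(5,5 \right)} \right)} \right)} - 45\right)^{2} = \left(2 \cdot 0 - 45\right)^{2} = \left(0 - 45\right)^{2} = \left(-45\right)^{2} = 2025$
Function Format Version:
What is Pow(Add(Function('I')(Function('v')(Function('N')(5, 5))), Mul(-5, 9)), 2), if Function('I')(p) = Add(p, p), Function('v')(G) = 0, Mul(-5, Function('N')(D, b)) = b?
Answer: 2025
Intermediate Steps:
Function('N')(D, b) = Mul(Rational(-1, 5), b)
Function('I')(p) = Mul(2, p)
Pow(Add(Function('I')(Function('v')(Function('N')(5, 5))), Mul(-5, 9)), 2) = Pow(Add(Mul(2, 0), Mul(-5, 9)), 2) = Pow(Add(0, -45), 2) = Pow(-45, 2) = 2025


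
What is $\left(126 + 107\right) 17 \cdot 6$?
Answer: $23766$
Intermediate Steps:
$\left(126 + 107\right) 17 \cdot 6 = 233 \cdot 102 = 23766$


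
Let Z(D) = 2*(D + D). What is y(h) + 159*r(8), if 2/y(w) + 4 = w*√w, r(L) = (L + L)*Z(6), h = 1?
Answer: 183166/3 ≈ 61055.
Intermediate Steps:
Z(D) = 4*D (Z(D) = 2*(2*D) = 4*D)
r(L) = 48*L (r(L) = (L + L)*(4*6) = (2*L)*24 = 48*L)
y(w) = 2/(-4 + w^(3/2)) (y(w) = 2/(-4 + w*√w) = 2/(-4 + w^(3/2)))
y(h) + 159*r(8) = 2/(-4 + 1^(3/2)) + 159*(48*8) = 2/(-4 + 1) + 159*384 = 2/(-3) + 61056 = 2*(-⅓) + 61056 = -⅔ + 61056 = 183166/3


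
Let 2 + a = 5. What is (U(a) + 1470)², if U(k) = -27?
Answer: 2082249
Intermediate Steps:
a = 3 (a = -2 + 5 = 3)
(U(a) + 1470)² = (-27 + 1470)² = 1443² = 2082249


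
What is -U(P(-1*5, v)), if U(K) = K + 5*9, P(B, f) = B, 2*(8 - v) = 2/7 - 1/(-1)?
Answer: -40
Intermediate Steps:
v = 103/14 (v = 8 - (2/7 - 1/(-1))/2 = 8 - (2*(⅐) - 1*(-1))/2 = 8 - (2/7 + 1)/2 = 8 - ½*9/7 = 8 - 9/14 = 103/14 ≈ 7.3571)
U(K) = 45 + K (U(K) = K + 45 = 45 + K)
-U(P(-1*5, v)) = -(45 - 1*5) = -(45 - 5) = -1*40 = -40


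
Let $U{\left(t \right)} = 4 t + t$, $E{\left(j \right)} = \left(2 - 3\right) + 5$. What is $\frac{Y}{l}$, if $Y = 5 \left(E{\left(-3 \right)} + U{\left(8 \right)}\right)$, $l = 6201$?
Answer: $\frac{220}{6201} \approx 0.035478$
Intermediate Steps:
$E{\left(j \right)} = 4$ ($E{\left(j \right)} = -1 + 5 = 4$)
$U{\left(t \right)} = 5 t$
$Y = 220$ ($Y = 5 \left(4 + 5 \cdot 8\right) = 5 \left(4 + 40\right) = 5 \cdot 44 = 220$)
$\frac{Y}{l} = \frac{220}{6201}$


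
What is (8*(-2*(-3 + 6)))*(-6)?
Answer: 288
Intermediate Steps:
(8*(-2*(-3 + 6)))*(-6) = (8*(-2*3))*(-6) = (8*(-6))*(-6) = -48*(-6) = 288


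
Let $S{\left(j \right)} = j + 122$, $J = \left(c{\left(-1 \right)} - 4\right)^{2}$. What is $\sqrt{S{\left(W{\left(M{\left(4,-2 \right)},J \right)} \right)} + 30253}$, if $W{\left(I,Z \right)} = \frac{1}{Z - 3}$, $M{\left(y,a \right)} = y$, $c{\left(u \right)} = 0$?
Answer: $\frac{2 \sqrt{1283347}}{13} \approx 174.28$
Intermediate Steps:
$J = 16$ ($J = \left(0 - 4\right)^{2} = \left(-4\right)^{2} = 16$)
$W{\left(I,Z \right)} = \frac{1}{-3 + Z}$
$S{\left(j \right)} = 122 + j$
$\sqrt{S{\left(W{\left(M{\left(4,-2 \right)},J \right)} \right)} + 30253} = \sqrt{\left(122 + \frac{1}{-3 + 16}\right) + 30253} = \sqrt{\left(122 + \frac{1}{13}\right) + 30253} = \sqrt{\frac{1587}{13} + 30253} = \sqrt{\frac{394876}{13}} = \frac{2 \sqrt{1283347}}{13}$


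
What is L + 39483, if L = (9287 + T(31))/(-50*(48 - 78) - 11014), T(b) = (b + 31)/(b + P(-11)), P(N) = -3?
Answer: 5258847619/133196 ≈ 39482.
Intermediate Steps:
T(b) = (31 + b)/(-3 + b) (T(b) = (b + 31)/(b - 3) = (31 + b)/(-3 + b))
L = -130049/133196 (L = (9287 + (31 + 31)/(-3 + 31))/(-50*(48 - 78) - 11014) = (9287 + 62/28)/(-50*(-30) - 11014) = (9287 + (1/28)*62)/(1500 - 11014) = (9287 + 31/14)/(-9514) = (130049/14)*(-1/9514) = -130049/133196 ≈ -0.97637)
L + 39483 = -130049/133196 + 39483 = 5258847619/133196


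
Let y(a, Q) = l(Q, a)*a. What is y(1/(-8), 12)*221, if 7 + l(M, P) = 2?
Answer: 1105/8 ≈ 138.13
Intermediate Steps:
l(M, P) = -5 (l(M, P) = -7 + 2 = -5)
y(a, Q) = -5*a
y(1/(-8), 12)*221 = -5/(-8)*221 = -5*(-⅛)*221 = (5/8)*221 = 1105/8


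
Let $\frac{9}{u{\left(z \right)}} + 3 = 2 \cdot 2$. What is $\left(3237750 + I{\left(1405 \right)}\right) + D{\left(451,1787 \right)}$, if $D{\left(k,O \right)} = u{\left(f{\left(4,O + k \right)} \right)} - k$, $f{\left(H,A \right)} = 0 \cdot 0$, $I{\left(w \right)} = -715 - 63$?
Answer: $3236530$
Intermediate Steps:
$I{\left(w \right)} = -778$ ($I{\left(w \right)} = -715 - 63 = -778$)
$f{\left(H,A \right)} = 0$
$u{\left(z \right)} = 9$ ($u{\left(z \right)} = \frac{9}{-3 + 2 \cdot 2} = \frac{9}{-3 + 4} = \frac{9}{1} = 9 \cdot 1 = 9$)
$D{\left(k,O \right)} = 9 - k$
$\left(3237750 + I{\left(1405 \right)}\right) + D{\left(451,1787 \right)} = \left(3237750 - 778\right) + \left(9 - 451\right) = 3236972 + \left(9 - 451\right) = 3236972 - 442 = 3236530$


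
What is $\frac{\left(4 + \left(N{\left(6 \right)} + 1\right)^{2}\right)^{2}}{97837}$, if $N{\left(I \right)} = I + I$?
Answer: $\frac{29929}{97837} \approx 0.30591$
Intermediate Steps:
$N{\left(I \right)} = 2 I$
$\frac{\left(4 + \left(N{\left(6 \right)} + 1\right)^{2}\right)^{2}}{97837} = \frac{\left(4 + \left(2 \cdot 6 + 1\right)^{2}\right)^{2}}{97837} = \left(4 + \left(12 + 1\right)^{2}\right)^{2} \cdot \frac{1}{97837} = \left(4 + 13^{2}\right)^{2} \cdot \frac{1}{97837} = \left(4 + 169\right)^{2} \cdot \frac{1}{97837} = 173^{2} \cdot \frac{1}{97837} = 29929 \cdot \frac{1}{97837} = \frac{29929}{97837}$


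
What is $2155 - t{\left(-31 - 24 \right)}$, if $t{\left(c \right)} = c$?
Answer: $2210$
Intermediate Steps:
$2155 - t{\left(-31 - 24 \right)} = 2155 - \left(-31 - 24\right) = 2155 - -55 = 2155 + 55 = 2210$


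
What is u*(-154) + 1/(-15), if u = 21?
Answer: -48511/15 ≈ -3234.1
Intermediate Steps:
u*(-154) + 1/(-15) = 21*(-154) + 1/(-15) = -3234 - 1/15 = -48511/15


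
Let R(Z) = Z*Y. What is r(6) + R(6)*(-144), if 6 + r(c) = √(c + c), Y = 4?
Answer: -3462 + 2*√3 ≈ -3458.5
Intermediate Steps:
R(Z) = 4*Z (R(Z) = Z*4 = 4*Z)
r(c) = -6 + √2*√c (r(c) = -6 + √(c + c) = -6 + √(2*c) = -6 + √2*√c)
r(6) + R(6)*(-144) = (-6 + √2*√6) + (4*6)*(-144) = (-6 + 2*√3) + 24*(-144) = (-6 + 2*√3) - 3456 = -3462 + 2*√3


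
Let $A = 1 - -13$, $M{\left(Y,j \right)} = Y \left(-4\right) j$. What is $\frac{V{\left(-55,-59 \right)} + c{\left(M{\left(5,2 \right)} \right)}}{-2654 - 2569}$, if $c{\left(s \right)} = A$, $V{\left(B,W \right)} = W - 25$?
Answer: $\frac{70}{5223} \approx 0.013402$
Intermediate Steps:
$M{\left(Y,j \right)} = - 4 Y j$
$V{\left(B,W \right)} = -25 + W$
$A = 14$ ($A = 1 + 13 = 14$)
$c{\left(s \right)} = 14$
$\frac{V{\left(-55,-59 \right)} + c{\left(M{\left(5,2 \right)} \right)}}{-2654 - 2569} = \frac{\left(-25 - 59\right) + 14}{-2654 - 2569} = \frac{-84 + 14}{-5223} = \left(-70\right) \left(- \frac{1}{5223}\right) = \frac{70}{5223}$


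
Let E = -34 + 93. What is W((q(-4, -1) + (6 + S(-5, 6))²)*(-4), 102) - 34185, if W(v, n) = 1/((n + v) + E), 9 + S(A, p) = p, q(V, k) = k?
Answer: -4409864/129 ≈ -34185.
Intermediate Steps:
S(A, p) = -9 + p
E = 59
W(v, n) = 1/(59 + n + v) (W(v, n) = 1/((n + v) + 59) = 1/(59 + n + v))
W((q(-4, -1) + (6 + S(-5, 6))²)*(-4), 102) - 34185 = 1/(59 + 102 + (-1 + (6 + (-9 + 6))²)*(-4)) - 34185 = 1/(59 + 102 + (-1 + (6 - 3)²)*(-4)) - 34185 = 1/(59 + 102 + (-1 + 3²)*(-4)) - 34185 = 1/(59 + 102 + (-1 + 9)*(-4)) - 34185 = 1/(59 + 102 + 8*(-4)) - 34185 = 1/(59 + 102 - 32) - 34185 = 1/129 - 34185 = -4409864/129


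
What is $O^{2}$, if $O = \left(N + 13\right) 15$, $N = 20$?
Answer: $245025$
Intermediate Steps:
$O = 495$ ($O = \left(20 + 13\right) 15 = 33 \cdot 15 = 495$)
$O^{2} = 495^{2} = 245025$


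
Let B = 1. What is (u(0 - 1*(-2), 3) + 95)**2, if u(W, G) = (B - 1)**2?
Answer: 9025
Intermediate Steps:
u(W, G) = 0 (u(W, G) = (1 - 1)**2 = 0**2 = 0)
(u(0 - 1*(-2), 3) + 95)**2 = (0 + 95)**2 = 95**2 = 9025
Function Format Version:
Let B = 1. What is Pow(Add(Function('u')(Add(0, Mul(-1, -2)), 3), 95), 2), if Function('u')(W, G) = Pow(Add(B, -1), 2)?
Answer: 9025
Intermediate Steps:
Function('u')(W, G) = 0 (Function('u')(W, G) = Pow(Add(1, -1), 2) = Pow(0, 2) = 0)
Pow(Add(Function('u')(Add(0, Mul(-1, -2)), 3), 95), 2) = Pow(Add(0, 95), 2) = Pow(95, 2) = 9025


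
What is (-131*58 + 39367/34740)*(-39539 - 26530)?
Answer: 1937401138173/3860 ≈ 5.0192e+8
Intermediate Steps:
(-131*58 + 39367/34740)*(-39539 - 26530) = (-7598 + 39367*(1/34740))*(-66069) = (-7598 + 39367/34740)*(-66069) = -263915153/34740*(-66069) = 1937401138173/3860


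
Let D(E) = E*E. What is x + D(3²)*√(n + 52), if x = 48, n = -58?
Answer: 48 + 81*I*√6 ≈ 48.0 + 198.41*I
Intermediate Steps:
D(E) = E²
x + D(3²)*√(n + 52) = 48 + (3²)²*√(-58 + 52) = 48 + 9²*√(-6) = 48 + 81*(I*√6) = 48 + 81*I*√6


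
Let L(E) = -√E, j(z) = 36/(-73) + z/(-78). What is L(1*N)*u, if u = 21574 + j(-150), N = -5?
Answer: -20475083*I*√5/949 ≈ -48244.0*I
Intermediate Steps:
j(z) = -36/73 - z/78 (j(z) = 36*(-1/73) + z*(-1/78) = -36/73 - z/78)
u = 20475083/949 (u = 21574 + (-36/73 - 1/78*(-150)) = 21574 + (-36/73 + 25/13) = 21574 + 1357/949 = 20475083/949 ≈ 21575.)
L(1*N)*u = -√(1*(-5))*(20475083/949) = -√(-5)*(20475083/949) = -I*√5*(20475083/949) = -20475083*I*√5/949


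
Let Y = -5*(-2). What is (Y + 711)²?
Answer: 519841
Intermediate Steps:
Y = 10
(Y + 711)² = (10 + 711)² = 721² = 519841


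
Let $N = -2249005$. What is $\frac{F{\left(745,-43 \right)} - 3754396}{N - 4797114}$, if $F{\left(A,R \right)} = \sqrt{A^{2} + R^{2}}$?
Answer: $\frac{3754396}{7046119} - \frac{\sqrt{556874}}{7046119} \approx 0.53273$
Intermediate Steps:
$\frac{F{\left(745,-43 \right)} - 3754396}{N - 4797114} = \frac{\sqrt{745^{2} + \left(-43\right)^{2}} - 3754396}{-2249005 - 4797114} = \frac{\sqrt{555025 + 1849} - 3754396}{-7046119} = \left(\sqrt{556874} - 3754396\right) \left(- \frac{1}{7046119}\right) = \left(-3754396 + \sqrt{556874}\right) \left(- \frac{1}{7046119}\right) = \frac{3754396}{7046119} - \frac{\sqrt{556874}}{7046119}$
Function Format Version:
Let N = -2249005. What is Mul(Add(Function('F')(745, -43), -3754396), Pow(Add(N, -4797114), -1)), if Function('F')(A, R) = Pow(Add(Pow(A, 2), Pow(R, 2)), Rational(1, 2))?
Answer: Add(Rational(3754396, 7046119), Mul(Rational(-1, 7046119), Pow(556874, Rational(1, 2)))) ≈ 0.53273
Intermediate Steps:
Mul(Add(Function('F')(745, -43), -3754396), Pow(Add(N, -4797114), -1)) = Mul(Add(Pow(Add(Pow(745, 2), Pow(-43, 2)), Rational(1, 2)), -3754396), Pow(Add(-2249005, -4797114), -1)) = Mul(Add(Pow(Add(555025, 1849), Rational(1, 2)), -3754396), Pow(-7046119, -1)) = Mul(Add(Pow(556874, Rational(1, 2)), -3754396), Rational(-1, 7046119)) = Mul(Add(-3754396, Pow(556874, Rational(1, 2))), Rational(-1, 7046119)) = Add(Rational(3754396, 7046119), Mul(Rational(-1, 7046119), Pow(556874, Rational(1, 2))))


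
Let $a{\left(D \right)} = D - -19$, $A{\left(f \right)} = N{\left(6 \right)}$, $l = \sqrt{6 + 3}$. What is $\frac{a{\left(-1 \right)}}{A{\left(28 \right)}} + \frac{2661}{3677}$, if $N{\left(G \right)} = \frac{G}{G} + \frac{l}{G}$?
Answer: $\frac{46785}{3677} \approx 12.724$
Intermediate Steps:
$l = 3$ ($l = \sqrt{9} = 3$)
$N{\left(G \right)} = 1 + \frac{3}{G}$ ($N{\left(G \right)} = \frac{G}{G} + \frac{3}{G} = 1 + \frac{3}{G}$)
$A{\left(f \right)} = \frac{3}{2}$ ($A{\left(f \right)} = \frac{3 + 6}{6} = \frac{1}{6} \cdot 9 = \frac{3}{2}$)
$a{\left(D \right)} = 19 + D$ ($a{\left(D \right)} = D + 19 = 19 + D$)
$\frac{a{\left(-1 \right)}}{A{\left(28 \right)}} + \frac{2661}{3677} = \frac{19 - 1}{\frac{3}{2}} + \frac{2661}{3677} = 18 \cdot \frac{2}{3} + 2661 \cdot \frac{1}{3677} = 12 + \frac{2661}{3677} = \frac{46785}{3677}$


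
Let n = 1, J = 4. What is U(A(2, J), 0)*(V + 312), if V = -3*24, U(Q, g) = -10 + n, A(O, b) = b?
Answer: -2160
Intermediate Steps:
U(Q, g) = -9 (U(Q, g) = -10 + 1 = -9)
V = -72
U(A(2, J), 0)*(V + 312) = -9*(-72 + 312) = -9*240 = -2160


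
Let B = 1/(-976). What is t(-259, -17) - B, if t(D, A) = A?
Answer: -16591/976 ≈ -16.999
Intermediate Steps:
B = -1/976 ≈ -0.0010246
t(-259, -17) - B = -17 - 1*(-1/976) = -17 + 1/976 = -16591/976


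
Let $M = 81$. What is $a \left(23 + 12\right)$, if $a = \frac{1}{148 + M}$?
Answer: $\frac{35}{229} \approx 0.15284$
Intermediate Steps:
$a = \frac{1}{229}$ ($a = \frac{1}{148 + 81} = \frac{1}{229} \approx 0.0043668$)
$a \left(23 + 12\right) = \frac{23 + 12}{229} = \frac{1}{229} \cdot 35 = \frac{35}{229}$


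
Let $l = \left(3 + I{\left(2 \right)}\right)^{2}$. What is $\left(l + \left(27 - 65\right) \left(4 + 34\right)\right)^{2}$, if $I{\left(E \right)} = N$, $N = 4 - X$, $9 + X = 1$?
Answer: $1485961$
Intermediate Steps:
$X = -8$ ($X = -9 + 1 = -8$)
$N = 12$ ($N = 4 - -8 = 4 + 8 = 12$)
$I{\left(E \right)} = 12$
$l = 225$ ($l = \left(3 + 12\right)^{2} = 15^{2} = 225$)
$\left(l + \left(27 - 65\right) \left(4 + 34\right)\right)^{2} = \left(225 + \left(27 - 65\right) \left(4 + 34\right)\right)^{2} = \left(225 - 1444\right)^{2} = \left(-1219\right)^{2} = 1485961$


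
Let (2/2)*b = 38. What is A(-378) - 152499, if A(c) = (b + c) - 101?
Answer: -152940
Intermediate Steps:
b = 38
A(c) = -63 + c (A(c) = (38 + c) - 101 = -63 + c)
A(-378) - 152499 = (-63 - 378) - 152499 = -441 - 152499 = -152940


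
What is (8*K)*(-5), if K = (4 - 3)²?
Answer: -40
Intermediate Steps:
K = 1 (K = 1² = 1)
(8*K)*(-5) = (8*1)*(-5) = 8*(-5) = -40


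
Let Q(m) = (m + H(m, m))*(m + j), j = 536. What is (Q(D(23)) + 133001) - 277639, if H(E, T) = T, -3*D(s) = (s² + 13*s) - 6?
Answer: -288214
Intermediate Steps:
D(s) = 2 - 13*s/3 - s²/3 (D(s) = -((s² + 13*s) - 6)/3 = -(-6 + s² + 13*s)/3 = 2 - 13*s/3 - s²/3)
Q(m) = 2*m*(536 + m) (Q(m) = (m + m)*(m + 536) = (2*m)*(536 + m) = 2*m*(536 + m))
(Q(D(23)) + 133001) - 277639 = (2*(2 - 13/3*23 - ⅓*23²)*(536 + (2 - 13/3*23 - ⅓*23²)) + 133001) - 277639 = (2*(2 - 299/3 - ⅓*529)*(536 + (2 - 299/3 - ⅓*529)) + 133001) - 277639 = (2*(2 - 299/3 - 529/3)*(536 + (2 - 299/3 - 529/3)) + 133001) - 277639 = (2*(-274)*(536 - 274) + 133001) - 277639 = (2*(-274)*262 + 133001) - 277639 = (-143576 + 133001) - 277639 = -10575 - 277639 = -288214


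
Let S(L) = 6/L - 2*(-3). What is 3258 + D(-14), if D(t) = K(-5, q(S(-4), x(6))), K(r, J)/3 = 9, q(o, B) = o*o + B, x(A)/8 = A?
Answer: 3285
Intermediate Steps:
S(L) = 6 + 6/L (S(L) = 6/L + 6 = 6 + 6/L)
x(A) = 8*A
q(o, B) = B + o² (q(o, B) = o² + B = B + o²)
K(r, J) = 27 (K(r, J) = 3*9 = 27)
D(t) = 27
3258 + D(-14) = 3258 + 27 = 3285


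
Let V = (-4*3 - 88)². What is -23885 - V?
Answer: -33885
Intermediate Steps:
V = 10000 (V = (-12 - 88)² = (-100)² = 10000)
-23885 - V = -23885 - 1*10000 = -23885 - 10000 = -33885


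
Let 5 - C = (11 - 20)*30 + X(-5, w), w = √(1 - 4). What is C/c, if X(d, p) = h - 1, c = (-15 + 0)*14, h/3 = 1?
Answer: -13/10 ≈ -1.3000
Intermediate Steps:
h = 3 (h = 3*1 = 3)
w = I*√3 (w = √(-3) = I*√3 ≈ 1.732*I)
c = -210 (c = -15*14 = -210)
X(d, p) = 2 (X(d, p) = 3 - 1 = 2)
C = 273 (C = 5 - ((11 - 20)*30 + 2) = 5 - (-9*30 + 2) = 5 - (-270 + 2) = 5 - 1*(-268) = 5 + 268 = 273)
C/c = 273/(-210) = 273*(-1/210) = -13/10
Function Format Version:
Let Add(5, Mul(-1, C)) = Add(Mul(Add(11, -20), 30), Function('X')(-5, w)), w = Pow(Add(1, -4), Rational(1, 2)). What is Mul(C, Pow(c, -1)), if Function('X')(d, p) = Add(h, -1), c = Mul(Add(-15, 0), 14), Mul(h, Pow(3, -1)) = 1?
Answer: Rational(-13, 10) ≈ -1.3000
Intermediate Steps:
h = 3 (h = Mul(3, 1) = 3)
w = Mul(I, Pow(3, Rational(1, 2))) (w = Pow(-3, Rational(1, 2)) = Mul(I, Pow(3, Rational(1, 2))) ≈ Mul(1.7320, I))
c = -210 (c = Mul(-15, 14) = -210)
Function('X')(d, p) = 2 (Function('X')(d, p) = Add(3, -1) = 2)
C = 273 (C = Add(5, Mul(-1, Add(Mul(Add(11, -20), 30), 2))) = Add(5, Mul(-1, Add(Mul(-9, 30), 2))) = Add(5, Mul(-1, Add(-270, 2))) = Add(5, Mul(-1, -268)) = Add(5, 268) = 273)
Mul(C, Pow(c, -1)) = Mul(273, Pow(-210, -1)) = Mul(273, Rational(-1, 210)) = Rational(-13, 10)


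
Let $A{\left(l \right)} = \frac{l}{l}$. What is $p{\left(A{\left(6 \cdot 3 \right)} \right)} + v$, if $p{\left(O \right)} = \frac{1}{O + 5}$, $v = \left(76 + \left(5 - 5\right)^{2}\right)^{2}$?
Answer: $\frac{34657}{6} \approx 5776.2$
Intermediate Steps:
$v = 5776$ ($v = \left(76 + 0^{2}\right)^{2} = \left(76 + 0\right)^{2} = 76^{2} = 5776$)
$A{\left(l \right)} = 1$
$p{\left(O \right)} = \frac{1}{5 + O}$
$p{\left(A{\left(6 \cdot 3 \right)} \right)} + v = \frac{1}{5 + 1} + 5776 = \frac{1}{6} + 5776 = \frac{34657}{6}$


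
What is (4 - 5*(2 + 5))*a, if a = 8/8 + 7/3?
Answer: -310/3 ≈ -103.33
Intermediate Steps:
a = 10/3 (a = 8*(⅛) + 7*(⅓) = 1 + 7/3 = 10/3 ≈ 3.3333)
(4 - 5*(2 + 5))*a = (4 - 5*(2 + 5))*(10/3) = (4 - 5*7)*(10/3) = (4 - 35)*(10/3) = -31*10/3 = -310/3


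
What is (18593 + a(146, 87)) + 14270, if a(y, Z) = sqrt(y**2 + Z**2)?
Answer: 32863 + sqrt(28885) ≈ 33033.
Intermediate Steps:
a(y, Z) = sqrt(Z**2 + y**2)
(18593 + a(146, 87)) + 14270 = (18593 + sqrt(87**2 + 146**2)) + 14270 = (18593 + sqrt(7569 + 21316)) + 14270 = (18593 + sqrt(28885)) + 14270 = 32863 + sqrt(28885)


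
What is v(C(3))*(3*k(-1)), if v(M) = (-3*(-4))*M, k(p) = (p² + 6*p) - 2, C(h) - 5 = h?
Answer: -2016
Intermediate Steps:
C(h) = 5 + h
k(p) = -2 + p² + 6*p
v(M) = 12*M
v(C(3))*(3*k(-1)) = (12*(5 + 3))*(3*(-2 + (-1)² + 6*(-1))) = (12*8)*(3*(-2 + 1 - 6)) = 96*(3*(-7)) = 96*(-21) = -2016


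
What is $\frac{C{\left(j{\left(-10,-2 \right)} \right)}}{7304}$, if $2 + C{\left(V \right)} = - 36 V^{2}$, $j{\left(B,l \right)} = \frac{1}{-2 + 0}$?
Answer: $- \frac{1}{664} \approx -0.001506$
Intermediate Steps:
$j{\left(B,l \right)} = - \frac{1}{2}$ ($j{\left(B,l \right)} = \frac{1}{-2} = - \frac{1}{2}$)
$C{\left(V \right)} = -2 - 36 V^{2}$
$\frac{C{\left(j{\left(-10,-2 \right)} \right)}}{7304} = \frac{-2 - 36 \left(- \frac{1}{2}\right)^{2}}{7304} = \left(-2 - 9\right) \frac{1}{7304} = \left(-11\right) \frac{1}{7304} = - \frac{1}{664}$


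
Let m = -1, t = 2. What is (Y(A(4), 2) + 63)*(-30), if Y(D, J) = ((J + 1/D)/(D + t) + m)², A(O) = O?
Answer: -60855/32 ≈ -1901.7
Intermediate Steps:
Y(D, J) = (-1 + (J + 1/D)/(2 + D))² (Y(D, J) = ((J + 1/D)/(D + 2) - 1)² = ((J + 1/D)/(2 + D) - 1)² = (-1 + (J + 1/D)/(2 + D))²)
(Y(A(4), 2) + 63)*(-30) = ((1 - 1*4² - 2*4 + 4*2)²/(4²*(2 + 4)²) + 63)*(-30) = ((1/16)*(1 - 1*16 - 8 + 8)²/6² + 63)*(-30) = ((1/16)*(1/36)*(1 - 16 - 8 + 8)² + 63)*(-30) = ((1/16)*(1/36)*(-15)² + 63)*(-30) = ((1/16)*(1/36)*225 + 63)*(-30) = (25/64 + 63)*(-30) = (4057/64)*(-30) = -60855/32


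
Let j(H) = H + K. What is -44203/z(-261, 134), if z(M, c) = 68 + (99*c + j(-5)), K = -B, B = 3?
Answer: -44203/13326 ≈ -3.3171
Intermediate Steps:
K = -3 (K = -1*3 = -3)
j(H) = -3 + H (j(H) = H - 3 = -3 + H)
z(M, c) = 60 + 99*c (z(M, c) = 68 + (99*c + (-3 - 5)) = 68 + (99*c - 8) = 68 + (-8 + 99*c) = 60 + 99*c)
-44203/z(-261, 134) = -44203/(60 + 99*134) = -44203/(60 + 13266) = -44203/13326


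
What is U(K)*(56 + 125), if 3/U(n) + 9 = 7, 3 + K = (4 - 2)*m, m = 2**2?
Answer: -543/2 ≈ -271.50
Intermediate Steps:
m = 4
K = 5 (K = -3 + (4 - 2)*4 = -3 + 2*4 = -3 + 8 = 5)
U(n) = -3/2 (U(n) = 3/(-9 + 7) = 3/(-2) = 3*(-1/2) = -3/2)
U(K)*(56 + 125) = -3*(56 + 125)/2 = -3/2*181 = -543/2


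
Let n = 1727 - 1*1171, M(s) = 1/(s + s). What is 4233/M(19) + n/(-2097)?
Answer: 337310282/2097 ≈ 1.6085e+5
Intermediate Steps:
M(s) = 1/(2*s)
n = 556 (n = 1727 - 1171 = 556)
4233/M(19) + n/(-2097) = 4233/(((1/2)/19)) + 556/(-2097) = 4233/(((1/2)*(1/19))) + 556*(-1/2097) = 4233/(1/38) - 556/2097 = 4233*38 - 556/2097 = 160854 - 556/2097 = 337310282/2097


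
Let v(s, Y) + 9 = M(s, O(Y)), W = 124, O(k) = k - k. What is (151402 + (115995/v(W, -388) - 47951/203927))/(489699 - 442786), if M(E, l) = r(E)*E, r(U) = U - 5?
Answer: 455335918408506/141082002945197 ≈ 3.2275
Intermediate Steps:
r(U) = -5 + U
O(k) = 0
M(E, l) = E*(-5 + E) (M(E, l) = (-5 + E)*E = E*(-5 + E))
v(s, Y) = -9 + s*(-5 + s)
(151402 + (115995/v(W, -388) - 47951/203927))/(489699 - 442786) = (151402 + (115995/(-9 + 124*(-5 + 124)) - 47951/203927))/(489699 - 442786) = (151402 + (115995/(-9 + 124*119) - 47951*1/203927))/46913 = (151402 + (115995/(-9 + 14756) - 47951/203927))*(1/46913) = (151402 + (115995/14747 - 47951/203927))*(1/46913) = (151402 + 22947378968/3007311469)*(1/46913) = (455335918408506/3007311469)*(1/46913) = 455335918408506/141082002945197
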